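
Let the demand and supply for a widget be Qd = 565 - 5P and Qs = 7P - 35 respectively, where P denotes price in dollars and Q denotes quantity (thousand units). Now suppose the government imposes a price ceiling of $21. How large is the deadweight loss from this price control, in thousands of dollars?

Setting quantity demanded equal to quantity supplied, 565 - 5P = 7P - 35, gives P* = 50 and Q* = 315.
Since 21 < 50, the ceiling is binding.
At P = 21: Qd = 565 - 5·21 = 460 and Qs = 7·21 - 35 = 112.
Quantity traded falls to 112. At Q = 112 the demand price is (565 - 112)/5 = 90.6 and the supply price is (35 + 112)/7 = 21.
Deadweight loss = ½ · (90.6 - 21) · (315 - 112) = ½ · 69.6 · 203 = 7064.4.

7064.4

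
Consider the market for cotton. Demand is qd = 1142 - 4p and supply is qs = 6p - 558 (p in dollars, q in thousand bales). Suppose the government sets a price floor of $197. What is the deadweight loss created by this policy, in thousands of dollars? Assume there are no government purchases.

2430

Setting quantity demanded equal to quantity supplied, 1142 - 4p = 6p - 558, gives p* = 170 and q* = 462.
Because the floor (197) lies above the market-clearing price, it is binding.
At p = 197: qd = 1142 - 4·197 = 354 and qs = 6·197 - 558 = 624.
Quantity traded falls to 354. At q = 354 the demand price is (1142 - 354)/4 = 197 and the supply price is (558 + 354)/6 = 152.
Deadweight loss = ½ · (197 - 152) · (462 - 354) = ½ · 45 · 108 = 2430.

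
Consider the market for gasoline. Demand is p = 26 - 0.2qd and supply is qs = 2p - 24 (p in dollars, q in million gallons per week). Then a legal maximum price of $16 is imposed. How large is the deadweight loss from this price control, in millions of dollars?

Rearranging demand gives qd = 130 - 5p. Equilibrium: 130 - 5p = 2p - 24, so 154 = 7p and p* = 22, q* = 20.
Because the ceiling (16) lies below the market-clearing price, it is binding.
At p = 16: qd = 130 - 5·16 = 50 and qs = 2·16 - 24 = 8.
Quantity traded falls to 8. At q = 8 the demand price is (130 - 8)/5 = 24.4 and the supply price is (24 + 8)/2 = 16.
Deadweight loss = ½ · (24.4 - 16) · (20 - 8) = ½ · 8.4 · 12 = 50.4.

50.4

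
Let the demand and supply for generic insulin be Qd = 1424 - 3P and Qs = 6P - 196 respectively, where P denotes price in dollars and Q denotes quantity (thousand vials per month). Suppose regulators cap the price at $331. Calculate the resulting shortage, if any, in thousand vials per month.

0

Setting quantity demanded equal to quantity supplied, 1424 - 3P = 6P - 196, gives P* = 180 and Q* = 884.
The ceiling of 331 is above the equilibrium price 180, so it is not binding; the market clears at P* = 180, Q* = 884.
Since the control does not bind, there is no shortage.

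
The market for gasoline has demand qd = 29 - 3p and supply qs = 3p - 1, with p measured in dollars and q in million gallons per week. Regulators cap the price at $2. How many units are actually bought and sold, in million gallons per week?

Without the control the market clears where 29 - 3p = 3p - 1, i.e. p* = 5 and q* = 14.
The ceiling of 2 is below the equilibrium price 5, so it binds.
At p = 2: qd = 29 - 3·2 = 23 and qs = 3·2 - 1 = 5.
The quantity actually transacted is the short side, supply: 5.

5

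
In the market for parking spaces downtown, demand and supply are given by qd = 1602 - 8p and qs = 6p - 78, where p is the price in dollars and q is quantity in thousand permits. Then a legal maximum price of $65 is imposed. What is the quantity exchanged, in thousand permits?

Without the control the market clears where 1602 - 8p = 6p - 78, i.e. p* = 120 and q* = 642.
The ceiling of 65 is below the equilibrium price 120, so it binds.
At p = 65: qd = 1602 - 8·65 = 1082 and qs = 6·65 - 78 = 312.
The quantity actually transacted is the short side, supply: 312.

312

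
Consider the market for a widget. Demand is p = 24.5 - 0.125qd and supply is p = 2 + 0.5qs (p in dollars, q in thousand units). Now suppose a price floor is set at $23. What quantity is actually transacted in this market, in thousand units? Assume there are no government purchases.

12

Rearranging demand gives qd = 196 - 8p; rearranging supply gives qs = 2p - 4. Setting quantity demanded equal to quantity supplied, 196 - 8p = 2p - 4, gives p* = 20 and q* = 36.
The floor of 23 is above the equilibrium price 20, so it binds.
At p = 23: qd = 196 - 8·23 = 12 and qs = 2·23 - 4 = 42.
The quantity actually transacted is the short side, demand: 12.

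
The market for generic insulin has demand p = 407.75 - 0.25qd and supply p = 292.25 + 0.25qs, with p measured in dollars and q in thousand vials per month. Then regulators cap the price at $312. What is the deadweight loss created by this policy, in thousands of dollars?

Rearranging demand gives qd = 1631 - 4p; rearranging supply gives qs = 4p - 1169. Setting quantity demanded equal to quantity supplied, 1631 - 4p = 4p - 1169, gives p* = 350 and q* = 231.
The ceiling of 312 is below the equilibrium price 350, so it binds.
At p = 312: qd = 1631 - 4·312 = 383 and qs = 4·312 - 1169 = 79.
Quantity traded falls to 79. At q = 79 the demand price is (1631 - 79)/4 = 388 and the supply price is (1169 + 79)/4 = 312.
Deadweight loss = ½ · (388 - 312) · (231 - 79) = ½ · 76 · 152 = 5776.

5776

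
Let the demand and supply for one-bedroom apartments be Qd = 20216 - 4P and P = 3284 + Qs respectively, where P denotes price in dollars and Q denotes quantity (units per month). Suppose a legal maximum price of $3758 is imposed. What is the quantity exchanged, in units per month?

474

Rearranging supply gives Qs = P - 3284. Without the control the market clears where 20216 - 4P = P - 3284, i.e. P* = 4700 and Q* = 1416.
Since 3758 < 4700, the ceiling is binding.
At P = 3758: Qd = 20216 - 4·3758 = 5184 and Qs = 3758 - 3284 = 474.
The quantity actually transacted is the short side, supply: 474.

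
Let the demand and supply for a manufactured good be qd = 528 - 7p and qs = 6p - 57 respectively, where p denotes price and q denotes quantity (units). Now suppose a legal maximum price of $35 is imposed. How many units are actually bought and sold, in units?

153

Setting quantity demanded equal to quantity supplied, 528 - 7p = 6p - 57, gives p* = 45 and q* = 213.
Because the ceiling (35) lies below the market-clearing price, it is binding.
At p = 35: qd = 528 - 7·35 = 283 and qs = 6·35 - 57 = 153.
The quantity actually transacted is the short side, supply: 153.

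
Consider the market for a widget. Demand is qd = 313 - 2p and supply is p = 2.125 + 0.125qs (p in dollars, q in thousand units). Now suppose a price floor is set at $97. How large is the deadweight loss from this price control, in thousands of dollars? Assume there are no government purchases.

Rearranging supply gives qs = 8p - 17. Equilibrium: 313 - 2p = 8p - 17, so 330 = 10p and p* = 33, q* = 247.
Since 97 > 33, the floor is binding.
At p = 97: qd = 313 - 2·97 = 119 and qs = 8·97 - 17 = 759.
Quantity traded falls to 119. At q = 119 the demand price is (313 - 119)/2 = 97 and the supply price is (17 + 119)/8 = 17.
Deadweight loss = ½ · (97 - 17) · (247 - 119) = ½ · 80 · 128 = 5120.

5120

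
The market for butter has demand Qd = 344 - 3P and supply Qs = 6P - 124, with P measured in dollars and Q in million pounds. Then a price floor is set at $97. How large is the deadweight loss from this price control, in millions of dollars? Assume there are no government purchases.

Setting quantity demanded equal to quantity supplied, 344 - 3P = 6P - 124, gives P* = 52 and Q* = 188.
The floor of 97 is above the equilibrium price 52, so it binds.
At P = 97: Qd = 344 - 3·97 = 53 and Qs = 6·97 - 124 = 458.
Quantity traded falls to 53. At Q = 53 the demand price is (344 - 53)/3 = 97 and the supply price is (124 + 53)/6 = 29.5.
Deadweight loss = ½ · (97 - 29.5) · (188 - 53) = ½ · 67.5 · 135 = 4556.25.

4556.25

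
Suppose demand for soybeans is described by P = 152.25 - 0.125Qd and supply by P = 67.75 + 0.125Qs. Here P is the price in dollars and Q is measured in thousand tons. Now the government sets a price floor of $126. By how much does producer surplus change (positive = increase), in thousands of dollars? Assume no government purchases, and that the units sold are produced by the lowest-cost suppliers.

2336

Rearranging demand gives Qd = 1218 - 8P; rearranging supply gives Qs = 8P - 542. Setting quantity demanded equal to quantity supplied, 1218 - 8P = 8P - 542, gives P* = 110 and Q* = 338.
Since 126 > 110, the floor is binding.
At P = 126: Qd = 1218 - 8·126 = 210 and Qs = 8·126 - 542 = 466.
Producer surplus without the control is ½ · (110 - 67.75) · 338 = 7140.25.
With the floor, 210 units are sold at 126. The supply price at Q = 210 is 94, so PS = ½ · [(126 - 67.75) + (126 - 94)] · 210 = 9476.25.
Change in producer surplus = 9476.25 - 7140.25 = 2336.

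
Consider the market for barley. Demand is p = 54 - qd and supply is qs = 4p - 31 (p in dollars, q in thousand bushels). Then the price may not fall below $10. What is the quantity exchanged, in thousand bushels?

Rearranging demand gives qd = 54 - p. Setting quantity demanded equal to quantity supplied, 54 - p = 4p - 31, gives p* = 17 and q* = 37.
The floor of 10 is below the equilibrium price 17, so it is not binding; the market clears at p* = 17, q* = 37.

37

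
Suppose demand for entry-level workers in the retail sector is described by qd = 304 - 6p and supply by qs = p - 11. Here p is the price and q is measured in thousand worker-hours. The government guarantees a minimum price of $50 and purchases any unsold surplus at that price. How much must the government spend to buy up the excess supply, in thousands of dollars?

1750

Without the control the market clears where 304 - 6p = p - 11, i.e. p* = 45 and q* = 34.
Because the floor (50) lies above the market-clearing price, it is binding.
At p = 50: qd = 304 - 6·50 = 4 and qs = 50 - 11 = 39.
Surplus = qs - qd = 35.
Government expenditure = surplus × support price = 35 × 50 = 1750.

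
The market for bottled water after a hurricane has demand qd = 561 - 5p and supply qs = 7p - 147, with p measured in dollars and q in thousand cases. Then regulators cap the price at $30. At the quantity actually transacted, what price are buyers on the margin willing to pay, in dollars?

99.6

Setting quantity demanded equal to quantity supplied, 561 - 5p = 7p - 147, gives p* = 59 and q* = 266.
Since 30 < 59, the ceiling is binding.
At p = 30: qd = 561 - 5·30 = 411 and qs = 7·30 - 147 = 63.
Only 63 units reach the market. On the demand curve, the marginal buyer's willingness to pay at q = 63 is (561 - 63)/5 = 99.6.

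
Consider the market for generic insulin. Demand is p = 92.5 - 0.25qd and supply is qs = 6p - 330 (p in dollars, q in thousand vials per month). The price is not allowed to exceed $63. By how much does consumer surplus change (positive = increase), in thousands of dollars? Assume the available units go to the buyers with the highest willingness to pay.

115.5

Rearranging demand gives qd = 370 - 4p. Without the control the market clears where 370 - 4p = 6p - 330, i.e. p* = 70 and q* = 90.
The ceiling of 63 is below the equilibrium price 70, so it binds.
At p = 63: qd = 370 - 4·63 = 118 and qs = 6·63 - 330 = 48.
Consumer surplus without the control is ½ · (92.5 - 70) · 90 = 1012.5.
With the ceiling, 48 units are sold at 63 (assume they go to the highest-value buyers). The demand price at q = 48 is 80.5, so CS = ½ · [(92.5 - 63) + (80.5 - 63)] · 48 = 1128.
Change in consumer surplus = 1128 - 1012.5 = 115.5.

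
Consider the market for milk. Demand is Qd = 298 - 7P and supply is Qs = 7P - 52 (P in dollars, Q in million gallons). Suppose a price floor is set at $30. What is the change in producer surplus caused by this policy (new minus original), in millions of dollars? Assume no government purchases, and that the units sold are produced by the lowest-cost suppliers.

352.5

In a free market, 298 - 7P = 7P - 52 gives the equilibrium P* = 25, Q* = 123.
Since 30 > 25, the floor is binding.
At P = 30: Qd = 298 - 7·30 = 88 and Qs = 7·30 - 52 = 158.
Producer surplus without the control is ½ · (25 - 52/7) · 123 = 15129/14.
With the floor, 88 units are sold at 30. The supply price at Q = 88 is 20, so PS = ½ · [(30 - 52/7) + (30 - 20)] · 88 = 10032/7.
Change in producer surplus = 10032/7 - 15129/14 = 352.5.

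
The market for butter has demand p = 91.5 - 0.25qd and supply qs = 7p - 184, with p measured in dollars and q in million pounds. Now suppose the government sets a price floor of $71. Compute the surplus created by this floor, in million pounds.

231

Rearranging demand gives qd = 366 - 4p. Setting quantity demanded equal to quantity supplied, 366 - 4p = 7p - 184, gives p* = 50 and q* = 166.
Since 71 > 50, the floor is binding.
At p = 71: qd = 366 - 4·71 = 82 and qs = 7·71 - 184 = 313.
Surplus = qs - qd = 313 - 82 = 231.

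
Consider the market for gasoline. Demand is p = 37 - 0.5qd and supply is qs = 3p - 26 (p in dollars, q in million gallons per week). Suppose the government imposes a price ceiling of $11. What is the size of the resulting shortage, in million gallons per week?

Rearranging demand gives qd = 74 - 2p. Without the control the market clears where 74 - 2p = 3p - 26, i.e. p* = 20 and q* = 34.
Since 11 < 20, the ceiling is binding.
At p = 11: qd = 74 - 2·11 = 52 and qs = 3·11 - 26 = 7.
Shortage = qd - qs = 52 - 7 = 45.

45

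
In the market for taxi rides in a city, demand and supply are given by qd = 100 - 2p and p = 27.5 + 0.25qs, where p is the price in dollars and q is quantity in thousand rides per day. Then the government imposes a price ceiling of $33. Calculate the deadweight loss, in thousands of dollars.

24

Rearranging supply gives qs = 4p - 110. Without the control the market clears where 100 - 2p = 4p - 110, i.e. p* = 35 and q* = 30.
The ceiling of 33 is below the equilibrium price 35, so it binds.
At p = 33: qd = 100 - 2·33 = 34 and qs = 4·33 - 110 = 22.
Quantity traded falls to 22. At q = 22 the demand price is (100 - 22)/2 = 39 and the supply price is (110 + 22)/4 = 33.
Deadweight loss = ½ · (39 - 33) · (30 - 22) = ½ · 6 · 8 = 24.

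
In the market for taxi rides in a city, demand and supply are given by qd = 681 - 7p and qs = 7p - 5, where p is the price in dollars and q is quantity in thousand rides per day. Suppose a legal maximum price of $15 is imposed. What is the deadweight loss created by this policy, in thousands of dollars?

8092

Setting quantity demanded equal to quantity supplied, 681 - 7p = 7p - 5, gives p* = 49 and q* = 338.
Since 15 < 49, the ceiling is binding.
At p = 15: qd = 681 - 7·15 = 576 and qs = 7·15 - 5 = 100.
Quantity traded falls to 100. At q = 100 the demand price is (681 - 100)/7 = 83 and the supply price is (5 + 100)/7 = 15.
Deadweight loss = ½ · (83 - 15) · (338 - 100) = ½ · 68 · 238 = 8092.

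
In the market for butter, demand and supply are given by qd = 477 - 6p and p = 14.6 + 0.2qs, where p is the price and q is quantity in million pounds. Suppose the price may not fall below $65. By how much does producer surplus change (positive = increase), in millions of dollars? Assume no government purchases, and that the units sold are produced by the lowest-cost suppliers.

495

Rearranging supply gives qs = 5p - 73. In a free market, 477 - 6p = 5p - 73 gives the equilibrium p* = 50, q* = 177.
The floor of 65 is above the equilibrium price 50, so it binds.
At p = 65: qd = 477 - 6·65 = 87 and qs = 5·65 - 73 = 252.
Producer surplus without the control is ½ · (50 - 14.6) · 177 = 3132.9.
With the floor, 87 units are sold at 65. The supply price at q = 87 is 32, so PS = ½ · [(65 - 14.6) + (65 - 32)] · 87 = 3627.9.
Change in producer surplus = 3627.9 - 3132.9 = 495.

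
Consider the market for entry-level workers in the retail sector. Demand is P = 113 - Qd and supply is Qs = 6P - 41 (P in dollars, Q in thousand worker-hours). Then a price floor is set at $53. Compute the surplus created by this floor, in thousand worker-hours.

Rearranging demand gives Qd = 113 - P. Without the control the market clears where 113 - P = 6P - 41, i.e. P* = 22 and Q* = 91.
Since 53 > 22, the floor is binding.
At P = 53: Qd = 113 - 53 = 60 and Qs = 6·53 - 41 = 277.
Surplus = Qs - Qd = 277 - 60 = 217.

217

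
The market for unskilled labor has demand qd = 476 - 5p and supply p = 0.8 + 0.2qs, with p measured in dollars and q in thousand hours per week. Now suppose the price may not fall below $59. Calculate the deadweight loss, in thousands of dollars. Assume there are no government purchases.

605

Rearranging supply gives qs = 5p - 4. Without the control the market clears where 476 - 5p = 5p - 4, i.e. p* = 48 and q* = 236.
The floor of 59 is above the equilibrium price 48, so it binds.
At p = 59: qd = 476 - 5·59 = 181 and qs = 5·59 - 4 = 291.
Quantity traded falls to 181. At q = 181 the demand price is (476 - 181)/5 = 59 and the supply price is (4 + 181)/5 = 37.
Deadweight loss = ½ · (59 - 37) · (236 - 181) = ½ · 22 · 55 = 605.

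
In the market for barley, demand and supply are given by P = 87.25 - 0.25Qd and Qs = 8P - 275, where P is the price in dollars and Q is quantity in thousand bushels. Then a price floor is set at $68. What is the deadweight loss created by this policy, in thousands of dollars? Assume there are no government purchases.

768

Rearranging demand gives Qd = 349 - 4P. In a free market, 349 - 4P = 8P - 275 gives the equilibrium P* = 52, Q* = 141.
The floor of 68 is above the equilibrium price 52, so it binds.
At P = 68: Qd = 349 - 4·68 = 77 and Qs = 8·68 - 275 = 269.
Quantity traded falls to 77. At Q = 77 the demand price is (349 - 77)/4 = 68 and the supply price is (275 + 77)/8 = 44.
Deadweight loss = ½ · (68 - 44) · (141 - 77) = ½ · 24 · 64 = 768.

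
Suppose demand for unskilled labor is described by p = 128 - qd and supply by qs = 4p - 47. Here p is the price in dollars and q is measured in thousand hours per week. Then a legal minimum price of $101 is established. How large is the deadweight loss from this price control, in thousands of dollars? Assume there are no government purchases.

Rearranging demand gives qd = 128 - p. Setting quantity demanded equal to quantity supplied, 128 - p = 4p - 47, gives p* = 35 and q* = 93.
The floor of 101 is above the equilibrium price 35, so it binds.
At p = 101: qd = 128 - 101 = 27 and qs = 4·101 - 47 = 357.
Quantity traded falls to 27. At q = 27 the demand price is 128 - 27 = 101 and the supply price is (47 + 27)/4 = 18.5.
Deadweight loss = ½ · (101 - 18.5) · (93 - 27) = ½ · 82.5 · 66 = 2722.5.

2722.5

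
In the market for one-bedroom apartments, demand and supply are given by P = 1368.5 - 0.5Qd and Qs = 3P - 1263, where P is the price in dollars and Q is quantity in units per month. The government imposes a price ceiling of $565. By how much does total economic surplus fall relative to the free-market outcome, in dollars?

Rearranging demand gives Qd = 2737 - 2P. Setting quantity demanded equal to quantity supplied, 2737 - 2P = 3P - 1263, gives P* = 800 and Q* = 1137.
Since 565 < 800, the ceiling is binding.
At P = 565: Qd = 2737 - 2·565 = 1607 and Qs = 3·565 - 1263 = 432.
Quantity traded falls to 432. At Q = 432 the demand price is (2737 - 432)/2 = 1152.5 and the supply price is (1263 + 432)/3 = 565.
Deadweight loss = ½ · (1152.5 - 565) · (1137 - 432) = ½ · 587.5 · 705 = 207093.75.

207093.75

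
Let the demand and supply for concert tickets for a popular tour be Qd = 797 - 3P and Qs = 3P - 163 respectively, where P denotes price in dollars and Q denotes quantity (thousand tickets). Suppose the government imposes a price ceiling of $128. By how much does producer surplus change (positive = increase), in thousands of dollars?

-8608

In a free market, 797 - 3P = 3P - 163 gives the equilibrium P* = 160, Q* = 317.
Since 128 < 160, the ceiling is binding.
At P = 128: Qd = 797 - 3·128 = 413 and Qs = 3·128 - 163 = 221.
Producer surplus without the control is ½ · (160 - 163/3) · 317 = 100489/6.
With the ceiling, producers sell 221 units at 128, so PS = ½ · (128 - 163/3) · 221 = 48841/6.
Change in producer surplus = 48841/6 - 100489/6 = -8608.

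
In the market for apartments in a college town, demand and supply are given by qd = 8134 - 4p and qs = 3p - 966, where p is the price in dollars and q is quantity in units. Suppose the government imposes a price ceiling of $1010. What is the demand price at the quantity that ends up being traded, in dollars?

1517.5

In a free market, 8134 - 4p = 3p - 966 gives the equilibrium p* = 1300, q* = 2934.
The ceiling of 1010 is below the equilibrium price 1300, so it binds.
At p = 1010: qd = 8134 - 4·1010 = 4094 and qs = 3·1010 - 966 = 2064.
Only 2064 units reach the market. On the demand curve, the marginal buyer's willingness to pay at q = 2064 is (8134 - 2064)/4 = 1517.5.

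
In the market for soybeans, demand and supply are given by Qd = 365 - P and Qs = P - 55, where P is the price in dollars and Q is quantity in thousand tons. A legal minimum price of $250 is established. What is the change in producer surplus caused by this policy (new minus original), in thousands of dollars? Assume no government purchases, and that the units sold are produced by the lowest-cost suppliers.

In a free market, 365 - P = P - 55 gives the equilibrium P* = 210, Q* = 155.
Since 250 > 210, the floor is binding.
At P = 250: Qd = 365 - 250 = 115 and Qs = 250 - 55 = 195.
Producer surplus without the control is ½ · (210 - 55) · 155 = 12012.5.
With the floor, 115 units are sold at 250. The supply price at Q = 115 is 170, so PS = ½ · [(250 - 55) + (250 - 170)] · 115 = 15812.5.
Change in producer surplus = 15812.5 - 12012.5 = 3800.

3800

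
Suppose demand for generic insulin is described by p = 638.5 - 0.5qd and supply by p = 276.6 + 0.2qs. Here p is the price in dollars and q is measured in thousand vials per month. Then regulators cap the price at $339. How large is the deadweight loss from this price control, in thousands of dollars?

Rearranging demand gives qd = 1277 - 2p; rearranging supply gives qs = 5p - 1383. Without the control the market clears where 1277 - 2p = 5p - 1383, i.e. p* = 380 and q* = 517.
Since 339 < 380, the ceiling is binding.
At p = 339: qd = 1277 - 2·339 = 599 and qs = 5·339 - 1383 = 312.
Quantity traded falls to 312. At q = 312 the demand price is (1277 - 312)/2 = 482.5 and the supply price is (1383 + 312)/5 = 339.
Deadweight loss = ½ · (482.5 - 339) · (517 - 312) = ½ · 143.5 · 205 = 14708.75.

14708.75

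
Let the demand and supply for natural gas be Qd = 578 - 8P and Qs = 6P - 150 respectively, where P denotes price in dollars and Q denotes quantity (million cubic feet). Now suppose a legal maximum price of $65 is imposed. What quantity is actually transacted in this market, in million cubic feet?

Setting quantity demanded equal to quantity supplied, 578 - 8P = 6P - 150, gives P* = 52 and Q* = 162.
The ceiling of 65 is above the equilibrium price 52, so it is not binding; the market clears at P* = 52, Q* = 162.

162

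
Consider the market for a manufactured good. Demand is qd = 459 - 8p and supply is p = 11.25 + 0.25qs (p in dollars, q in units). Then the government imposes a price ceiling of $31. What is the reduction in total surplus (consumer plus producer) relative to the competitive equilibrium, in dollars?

Rearranging supply gives qs = 4p - 45. Equilibrium: 459 - 8p = 4p - 45, so 504 = 12p and p* = 42, q* = 123.
Since 31 < 42, the ceiling is binding.
At p = 31: qd = 459 - 8·31 = 211 and qs = 4·31 - 45 = 79.
Quantity traded falls to 79. At q = 79 the demand price is (459 - 79)/8 = 47.5 and the supply price is (45 + 79)/4 = 31.
Deadweight loss = ½ · (47.5 - 31) · (123 - 79) = ½ · 16.5 · 44 = 363.

363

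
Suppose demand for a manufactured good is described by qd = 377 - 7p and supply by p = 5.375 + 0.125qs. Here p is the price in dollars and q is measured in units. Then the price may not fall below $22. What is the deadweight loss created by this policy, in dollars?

Rearranging supply gives qs = 8p - 43. Without the control the market clears where 377 - 7p = 8p - 43, i.e. p* = 28 and q* = 181.
The floor of 22 is below the equilibrium price 28, so it is not binding; the market clears at p* = 28, q* = 181.
Since the control does not bind, no trades are prevented and deadweight loss is zero.

0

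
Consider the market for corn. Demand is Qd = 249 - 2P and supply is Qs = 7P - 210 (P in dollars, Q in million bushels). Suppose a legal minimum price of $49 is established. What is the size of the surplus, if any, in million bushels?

In a free market, 249 - 2P = 7P - 210 gives the equilibrium P* = 51, Q* = 147.
Since 49 is below P* = 51, the floor does not bind and the free-market outcome prevails.
Since the control does not bind, there is no surplus.

0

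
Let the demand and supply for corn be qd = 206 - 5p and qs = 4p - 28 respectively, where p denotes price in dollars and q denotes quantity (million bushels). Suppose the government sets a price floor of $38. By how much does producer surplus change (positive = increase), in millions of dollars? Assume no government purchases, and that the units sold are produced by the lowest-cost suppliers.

Setting quantity demanded equal to quantity supplied, 206 - 5p = 4p - 28, gives p* = 26 and q* = 76.
Because the floor (38) lies above the market-clearing price, it is binding.
At p = 38: qd = 206 - 5·38 = 16 and qs = 4·38 - 28 = 124.
Producer surplus without the control is ½ · (26 - 7) · 76 = 722.
With the floor, 16 units are sold at 38. The supply price at q = 16 is 11, so PS = ½ · [(38 - 7) + (38 - 11)] · 16 = 464.
Change in producer surplus = 464 - 722 = -258.

-258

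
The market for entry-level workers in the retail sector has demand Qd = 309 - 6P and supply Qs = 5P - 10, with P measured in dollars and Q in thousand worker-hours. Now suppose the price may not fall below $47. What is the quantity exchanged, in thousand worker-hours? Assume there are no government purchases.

In a free market, 309 - 6P = 5P - 10 gives the equilibrium P* = 29, Q* = 135.
The floor of 47 is above the equilibrium price 29, so it binds.
At P = 47: Qd = 309 - 6·47 = 27 and Qs = 5·47 - 10 = 225.
The quantity actually transacted is the short side, demand: 27.

27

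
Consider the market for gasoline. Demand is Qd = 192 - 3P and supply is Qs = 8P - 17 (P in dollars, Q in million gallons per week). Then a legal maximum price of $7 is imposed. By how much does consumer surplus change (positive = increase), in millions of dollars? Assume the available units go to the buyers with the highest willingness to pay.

-1068

Equilibrium: 192 - 3P = 8P - 17, so 209 = 11P and P* = 19, Q* = 135.
The ceiling of 7 is below the equilibrium price 19, so it binds.
At P = 7: Qd = 192 - 3·7 = 171 and Qs = 8·7 - 17 = 39.
Consumer surplus without the control is ½ · (64 - 19) · 135 = 3037.5.
With the ceiling, 39 units are sold at 7 (assume they go to the highest-value buyers). The demand price at Q = 39 is 51, so CS = ½ · [(64 - 7) + (51 - 7)] · 39 = 1969.5.
Change in consumer surplus = 1969.5 - 3037.5 = -1068.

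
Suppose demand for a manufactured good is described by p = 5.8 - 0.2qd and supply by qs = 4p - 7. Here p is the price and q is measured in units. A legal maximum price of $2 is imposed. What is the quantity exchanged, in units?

1

Rearranging demand gives qd = 29 - 5p. Setting quantity demanded equal to quantity supplied, 29 - 5p = 4p - 7, gives p* = 4 and q* = 9.
Since 2 < 4, the ceiling is binding.
At p = 2: qd = 29 - 5·2 = 19 and qs = 4·2 - 7 = 1.
The quantity actually transacted is the short side, supply: 1.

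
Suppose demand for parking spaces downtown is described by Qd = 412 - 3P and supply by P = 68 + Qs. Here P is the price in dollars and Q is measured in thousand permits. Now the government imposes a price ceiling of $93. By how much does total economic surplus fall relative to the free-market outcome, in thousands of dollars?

486

Rearranging supply gives Qs = P - 68. In a free market, 412 - 3P = P - 68 gives the equilibrium P* = 120, Q* = 52.
Because the ceiling (93) lies below the market-clearing price, it is binding.
At P = 93: Qd = 412 - 3·93 = 133 and Qs = 93 - 68 = 25.
Quantity traded falls to 25. At Q = 25 the demand price is (412 - 25)/3 = 129 and the supply price is 68 + 25 = 93.
Deadweight loss = ½ · (129 - 93) · (52 - 25) = ½ · 36 · 27 = 486.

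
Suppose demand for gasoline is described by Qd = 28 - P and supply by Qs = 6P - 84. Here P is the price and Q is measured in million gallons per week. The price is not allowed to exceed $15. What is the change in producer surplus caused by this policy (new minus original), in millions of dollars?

Without the control the market clears where 28 - P = 6P - 84, i.e. P* = 16 and Q* = 12.
Because the ceiling (15) lies below the market-clearing price, it is binding.
At P = 15: Qd = 28 - 15 = 13 and Qs = 6·15 - 84 = 6.
Producer surplus without the control is ½ · (16 - 14) · 12 = 12.
With the ceiling, producers sell 6 units at 15, so PS = ½ · (15 - 14) · 6 = 3.
Change in producer surplus = 3 - 12 = -9.

-9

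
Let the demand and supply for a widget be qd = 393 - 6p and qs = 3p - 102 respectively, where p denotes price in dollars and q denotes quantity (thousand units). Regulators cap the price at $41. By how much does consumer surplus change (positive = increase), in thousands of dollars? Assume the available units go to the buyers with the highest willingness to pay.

Setting quantity demanded equal to quantity supplied, 393 - 6p = 3p - 102, gives p* = 55 and q* = 63.
Because the ceiling (41) lies below the market-clearing price, it is binding.
At p = 41: qd = 393 - 6·41 = 147 and qs = 3·41 - 102 = 21.
Consumer surplus without the control is ½ · (65.5 - 55) · 63 = 330.75.
With the ceiling, 21 units are sold at 41 (assume they go to the highest-value buyers). The demand price at q = 21 is 62, so CS = ½ · [(65.5 - 41) + (62 - 41)] · 21 = 477.75.
Change in consumer surplus = 477.75 - 330.75 = 147.

147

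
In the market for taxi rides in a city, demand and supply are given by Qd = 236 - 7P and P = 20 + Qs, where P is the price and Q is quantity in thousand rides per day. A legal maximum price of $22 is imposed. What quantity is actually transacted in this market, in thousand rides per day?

Rearranging supply gives Qs = P - 20. Equilibrium: 236 - 7P = P - 20, so 256 = 8P and P* = 32, Q* = 12.
Because the ceiling (22) lies below the market-clearing price, it is binding.
At P = 22: Qd = 236 - 7·22 = 82 and Qs = 22 - 20 = 2.
The quantity actually transacted is the short side, supply: 2.

2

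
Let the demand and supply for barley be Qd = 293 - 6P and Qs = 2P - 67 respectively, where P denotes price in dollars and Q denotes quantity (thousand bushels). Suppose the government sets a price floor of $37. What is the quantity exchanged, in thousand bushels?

Setting quantity demanded equal to quantity supplied, 293 - 6P = 2P - 67, gives P* = 45 and Q* = 23.
The floor of 37 is below the equilibrium price 45, so it is not binding; the market clears at P* = 45, Q* = 23.

23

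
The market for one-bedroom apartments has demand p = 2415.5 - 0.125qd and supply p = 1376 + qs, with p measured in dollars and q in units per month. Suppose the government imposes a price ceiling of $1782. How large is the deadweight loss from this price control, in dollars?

Rearranging demand gives qd = 19324 - 8p; rearranging supply gives qs = p - 1376. Setting quantity demanded equal to quantity supplied, 19324 - 8p = p - 1376, gives p* = 2300 and q* = 924.
The ceiling of 1782 is below the equilibrium price 2300, so it binds.
At p = 1782: qd = 19324 - 8·1782 = 5068 and qs = 1782 - 1376 = 406.
Quantity traded falls to 406. At q = 406 the demand price is (19324 - 406)/8 = 2364.75 and the supply price is 1376 + 406 = 1782.
Deadweight loss = ½ · (2364.75 - 1782) · (924 - 406) = ½ · 582.75 · 518 = 150932.25.

150932.25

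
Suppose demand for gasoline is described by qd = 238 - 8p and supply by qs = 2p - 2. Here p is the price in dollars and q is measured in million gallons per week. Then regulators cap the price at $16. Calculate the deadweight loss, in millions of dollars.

80

Setting quantity demanded equal to quantity supplied, 238 - 8p = 2p - 2, gives p* = 24 and q* = 46.
Since 16 < 24, the ceiling is binding.
At p = 16: qd = 238 - 8·16 = 110 and qs = 2·16 - 2 = 30.
Quantity traded falls to 30. At q = 30 the demand price is (238 - 30)/8 = 26 and the supply price is (2 + 30)/2 = 16.
Deadweight loss = ½ · (26 - 16) · (46 - 30) = ½ · 10 · 16 = 80.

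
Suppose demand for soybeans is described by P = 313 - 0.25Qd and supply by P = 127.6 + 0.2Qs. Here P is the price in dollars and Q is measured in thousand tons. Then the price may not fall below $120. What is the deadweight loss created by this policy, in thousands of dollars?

0

Rearranging demand gives Qd = 1252 - 4P; rearranging supply gives Qs = 5P - 638. Equilibrium: 1252 - 4P = 5P - 638, so 1890 = 9P and P* = 210, Q* = 412.
The floor of 120 is below the equilibrium price 210, so it is not binding; the market clears at P* = 210, Q* = 412.
Since the control does not bind, no trades are prevented and deadweight loss is zero.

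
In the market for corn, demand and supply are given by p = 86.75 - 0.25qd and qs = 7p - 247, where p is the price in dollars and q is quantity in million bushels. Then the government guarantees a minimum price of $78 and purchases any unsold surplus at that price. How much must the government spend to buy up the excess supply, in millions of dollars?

20592

Rearranging demand gives qd = 347 - 4p. In a free market, 347 - 4p = 7p - 247 gives the equilibrium p* = 54, q* = 131.
Because the floor (78) lies above the market-clearing price, it is binding.
At p = 78: qd = 347 - 4·78 = 35 and qs = 7·78 - 247 = 299.
Surplus = qs - qd = 264.
Government expenditure = surplus × support price = 264 × 78 = 20592.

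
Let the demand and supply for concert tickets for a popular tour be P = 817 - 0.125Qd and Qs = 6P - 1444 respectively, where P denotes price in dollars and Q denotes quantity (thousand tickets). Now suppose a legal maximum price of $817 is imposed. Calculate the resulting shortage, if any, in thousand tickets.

Rearranging demand gives Qd = 6536 - 8P. Setting quantity demanded equal to quantity supplied, 6536 - 8P = 6P - 1444, gives P* = 570 and Q* = 1976.
The ceiling of 817 is above the equilibrium price 570, so it is not binding; the market clears at P* = 570, Q* = 1976.
Since the control does not bind, there is no shortage.

0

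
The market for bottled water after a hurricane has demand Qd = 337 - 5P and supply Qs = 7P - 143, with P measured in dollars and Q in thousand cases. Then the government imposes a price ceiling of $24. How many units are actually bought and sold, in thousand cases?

25

Equilibrium: 337 - 5P = 7P - 143, so 480 = 12P and P* = 40, Q* = 137.
The ceiling of 24 is below the equilibrium price 40, so it binds.
At P = 24: Qd = 337 - 5·24 = 217 and Qs = 7·24 - 143 = 25.
The quantity actually transacted is the short side, supply: 25.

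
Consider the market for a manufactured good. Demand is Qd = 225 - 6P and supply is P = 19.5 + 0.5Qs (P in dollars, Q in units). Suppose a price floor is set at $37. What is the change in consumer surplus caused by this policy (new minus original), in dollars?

Rearranging supply gives Qs = 2P - 39. Equilibrium: 225 - 6P = 2P - 39, so 264 = 8P and P* = 33, Q* = 27.
Since 37 > 33, the floor is binding.
At P = 37: Qd = 225 - 6·37 = 3 and Qs = 2·37 - 39 = 35.
Consumer surplus without the control is ½ · (37.5 - 33) · 27 = 60.75.
With the floor, consumers buy 3 units at 37, so CS = ½ · (37.5 - 37) · 3 = 0.75.
Change in consumer surplus = 0.75 - 60.75 = -60.

-60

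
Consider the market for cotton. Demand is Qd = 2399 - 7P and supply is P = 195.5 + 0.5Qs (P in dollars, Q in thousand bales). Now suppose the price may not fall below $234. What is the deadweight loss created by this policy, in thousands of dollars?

0

Rearranging supply gives Qs = 2P - 391. Setting quantity demanded equal to quantity supplied, 2399 - 7P = 2P - 391, gives P* = 310 and Q* = 229.
The floor of 234 is below the equilibrium price 310, so it is not binding; the market clears at P* = 310, Q* = 229.
Since the control does not bind, no trades are prevented and deadweight loss is zero.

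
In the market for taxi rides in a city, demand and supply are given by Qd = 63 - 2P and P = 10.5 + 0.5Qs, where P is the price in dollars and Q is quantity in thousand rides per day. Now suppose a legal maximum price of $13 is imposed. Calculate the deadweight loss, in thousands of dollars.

Rearranging supply gives Qs = 2P - 21. In a free market, 63 - 2P = 2P - 21 gives the equilibrium P* = 21, Q* = 21.
The ceiling of 13 is below the equilibrium price 21, so it binds.
At P = 13: Qd = 63 - 2·13 = 37 and Qs = 2·13 - 21 = 5.
Quantity traded falls to 5. At Q = 5 the demand price is (63 - 5)/2 = 29 and the supply price is (21 + 5)/2 = 13.
Deadweight loss = ½ · (29 - 13) · (21 - 5) = ½ · 16 · 16 = 128.

128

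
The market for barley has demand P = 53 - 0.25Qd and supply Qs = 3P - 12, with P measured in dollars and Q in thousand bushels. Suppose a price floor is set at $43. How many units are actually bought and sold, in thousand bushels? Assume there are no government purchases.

Rearranging demand gives Qd = 212 - 4P. Without the control the market clears where 212 - 4P = 3P - 12, i.e. P* = 32 and Q* = 84.
The floor of 43 is above the equilibrium price 32, so it binds.
At P = 43: Qd = 212 - 4·43 = 40 and Qs = 3·43 - 12 = 117.
The quantity actually transacted is the short side, demand: 40.

40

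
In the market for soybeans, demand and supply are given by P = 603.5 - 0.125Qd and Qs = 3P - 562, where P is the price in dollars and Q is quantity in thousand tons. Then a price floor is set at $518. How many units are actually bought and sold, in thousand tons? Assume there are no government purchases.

684

Rearranging demand gives Qd = 4828 - 8P. Equilibrium: 4828 - 8P = 3P - 562, so 5390 = 11P and P* = 490, Q* = 908.
The floor of 518 is above the equilibrium price 490, so it binds.
At P = 518: Qd = 4828 - 8·518 = 684 and Qs = 3·518 - 562 = 992.
The quantity actually transacted is the short side, demand: 684.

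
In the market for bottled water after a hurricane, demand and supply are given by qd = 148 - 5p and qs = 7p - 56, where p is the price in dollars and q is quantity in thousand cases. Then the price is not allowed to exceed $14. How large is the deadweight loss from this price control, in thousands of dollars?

Without the control the market clears where 148 - 5p = 7p - 56, i.e. p* = 17 and q* = 63.
The ceiling of 14 is below the equilibrium price 17, so it binds.
At p = 14: qd = 148 - 5·14 = 78 and qs = 7·14 - 56 = 42.
Quantity traded falls to 42. At q = 42 the demand price is (148 - 42)/5 = 21.2 and the supply price is (56 + 42)/7 = 14.
Deadweight loss = ½ · (21.2 - 14) · (63 - 42) = ½ · 7.2 · 21 = 75.6.

75.6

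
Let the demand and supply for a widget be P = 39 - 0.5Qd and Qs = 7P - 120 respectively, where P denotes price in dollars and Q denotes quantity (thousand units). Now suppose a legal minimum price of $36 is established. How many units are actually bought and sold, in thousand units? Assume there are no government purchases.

Rearranging demand gives Qd = 78 - 2P. Equilibrium: 78 - 2P = 7P - 120, so 198 = 9P and P* = 22, Q* = 34.
Because the floor (36) lies above the market-clearing price, it is binding.
At P = 36: Qd = 78 - 2·36 = 6 and Qs = 7·36 - 120 = 132.
The quantity actually transacted is the short side, demand: 6.

6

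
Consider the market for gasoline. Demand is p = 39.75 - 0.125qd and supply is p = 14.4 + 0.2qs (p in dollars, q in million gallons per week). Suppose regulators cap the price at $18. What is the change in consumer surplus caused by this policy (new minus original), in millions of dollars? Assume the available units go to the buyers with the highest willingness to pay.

-9

Rearranging demand gives qd = 318 - 8p; rearranging supply gives qs = 5p - 72. In a free market, 318 - 8p = 5p - 72 gives the equilibrium p* = 30, q* = 78.
The ceiling of 18 is below the equilibrium price 30, so it binds.
At p = 18: qd = 318 - 8·18 = 174 and qs = 5·18 - 72 = 18.
Consumer surplus without the control is ½ · (39.75 - 30) · 78 = 380.25.
With the ceiling, 18 units are sold at 18 (assume they go to the highest-value buyers). The demand price at q = 18 is 37.5, so CS = ½ · [(39.75 - 18) + (37.5 - 18)] · 18 = 371.25.
Change in consumer surplus = 371.25 - 380.25 = -9.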